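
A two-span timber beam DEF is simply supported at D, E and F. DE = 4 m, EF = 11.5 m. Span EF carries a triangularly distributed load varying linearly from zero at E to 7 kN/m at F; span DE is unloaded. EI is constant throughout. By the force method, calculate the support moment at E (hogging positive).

M_E = 40.07 kN·m

Take M_E as the redundant. Released structure: two simple spans DE and EF with a hinge at E.
End slopes at the hinge E, treating each span as simply supported:
  span EF: triangular load, peak 7: 7w₀L³/(360EI) = 207/EI
  relative rotation θ_0 = (0 + 207)/EI = 207/EI
A unit hogging moment at E produces rotation L₁/(3EI) + L₂/(3EI) = 5.167/EI.
Slope continuity at E: θ_0 = M_E·5.167/EI, so M_E = 207/5.167 = 40.07 kN·m (hogging).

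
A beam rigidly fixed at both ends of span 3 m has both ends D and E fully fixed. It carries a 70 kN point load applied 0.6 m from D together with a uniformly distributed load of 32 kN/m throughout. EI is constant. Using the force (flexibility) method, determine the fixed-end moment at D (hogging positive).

M_D = 50.88 kN·m

Take the two fixed-end moments M_D, M_E as redundants; the released structure is the simple span DE.
On the primary (simply-supported) span, the end slopes from the loading are:
  at D: point load 70 at a = 0.6: Pab(L + b)/(6LEI) = 30.24/EI
  at E: point load 70 at a = 0.6: Pab(L + a)/(6LEI) = 20.16/EI
  at D: UDL 32: wL³/(24EI) = 36/EI
  at E: UDL 32: wL³/(24EI) = 36/EI
  θ_D0 = 66.24/EI,  θ_E0 = 56.16/EI
Flexibility coefficients: a unit moment at one end gives L/(3EI) there and L/(6EI) at the far end, so f₁₁ = f₂₂ = 1/EI and f₁₂ = f₂₁ = 0.5/EI.
Compatibility — zero rotation at each built-in end:
  1 M_D + 0.5 M_E = 66.24
  0.5 M_D + 1 M_E = 56.16
Solving the pair gives M_D = 50.88 kN·m and M_E = 30.72 kN·m (hogging).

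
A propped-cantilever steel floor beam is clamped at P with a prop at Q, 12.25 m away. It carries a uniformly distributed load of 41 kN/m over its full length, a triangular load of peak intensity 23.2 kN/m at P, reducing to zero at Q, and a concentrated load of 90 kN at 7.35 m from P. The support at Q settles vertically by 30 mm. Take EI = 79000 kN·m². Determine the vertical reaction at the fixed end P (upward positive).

Release the roller at Q. Primary structure: cantilever fixed at P.
Downward deflection at the released point Q due to the loads:
  UDL 41: wL⁴/(8EI) = 115409/EI
  triangular load, peak 23.2 at the fixed end: w₀L⁴/(30EI) = 17415/EI
  point load 90 at a = 7.35: Pa²(3L − a)/(6EI) = 23824/EI
  δ_0 = 156647/EI
Flexibility coefficient — unit upward force at Q: δ_{QQ} = L³/(3EI) = 612.8/EI.
With EI = 79000 kN·m²: δ_0 = 1.9829 m and δ_{QQ} = 0.007756 m/kN.
Compatibility — the beam at Q must follow the support down by 0.03 m: δ_0 − R_Q·δ_{QQ} = 0.03, so R_Q = (1.9829 − 0.03)/0.007756 = 251.8 kN.
Vertical equilibrium: R_P = ΣP − R_Q = 734.4 − 251.8 = 482.6 kN.

R_P = 482.6 kN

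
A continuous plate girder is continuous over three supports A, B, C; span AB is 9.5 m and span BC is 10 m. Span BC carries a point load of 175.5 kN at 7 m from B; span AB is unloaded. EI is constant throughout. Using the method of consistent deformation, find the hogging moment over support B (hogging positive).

M_B = 122.8 kN·m

Insert a hinge at B; M_B is the redundant, and each span becomes simply supported.
Discontinuity in slope at B on the released structure — sum the simple-span end rotations:
  span BC: point load 175.5 at a = 7: Pab(L + b)/(6LEI) = 798.5/EI
  relative rotation θ_0 = (0 + 798.5)/EI = 798.5/EI
A unit hogging moment at B produces rotation L₁/(3EI) + L₂/(3EI) = 6.5/EI.
Slope continuity at B: θ_0 = M_B·6.5/EI, so M_B = 798.5/6.5 = 122.8 kN·m (hogging).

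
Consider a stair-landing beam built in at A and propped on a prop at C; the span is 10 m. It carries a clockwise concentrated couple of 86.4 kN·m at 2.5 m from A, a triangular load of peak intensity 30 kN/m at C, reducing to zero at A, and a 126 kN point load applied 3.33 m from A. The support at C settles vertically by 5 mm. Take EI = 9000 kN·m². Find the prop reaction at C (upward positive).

R_C = 106.7 kN

Choose R_C as the redundant. The primary structure is the cantilever fixed at A.
Primary-structure tip deflection at C by superposition:
  clockwise couple 86.4 at a = 2.5: M₀a(2L − a)/(2EI) = 1890/EI
  triangular load, peak 30 at the free end: 11w₀L⁴/(120EI) = 27500/EI
  point load 126 at a = 3.33: Pa²(3L − a)/(6EI) = 6211/EI
  δ_0 = 35601/EI
Flexibility coefficient — unit upward force at C: δ_{CC} = L³/(3EI) = 333.3/EI.
With EI = 9000 kN·m²: δ_0 = 3.9556 m and δ_{CC} = 0.037037 m/kN.
Compatibility — the beam at C must follow the support down by 0.005 m: δ_0 − R_C·δ_{CC} = 0.005, so R_C = (3.9556 − 0.005)/0.037037 = 106.7 kN.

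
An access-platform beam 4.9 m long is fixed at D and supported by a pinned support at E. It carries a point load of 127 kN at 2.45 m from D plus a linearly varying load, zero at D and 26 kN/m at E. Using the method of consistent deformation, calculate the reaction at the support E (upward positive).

Take the reaction at E as the redundant and release it; the primary structure is a cantilever fixed at D.
Free-end deflection of the primary structure under the applied loading (downward +):
  point load 127 at a = 2.45: Pa²(3L − a)/(6EI) = 1556/EI
  triangular load, peak 26 at the free end: 11w₀L⁴/(120EI) = 1374/EI
  δ_0 = 2930/EI
Tip deflection under a unit load at E: L³/(3EI) = 39.22/EI.
Compatibility at E: δ_0 − R_E·δ_{EE} = 0, so R_E = 2930/39.22 = 74.72 kN.

R_E = 74.72 kN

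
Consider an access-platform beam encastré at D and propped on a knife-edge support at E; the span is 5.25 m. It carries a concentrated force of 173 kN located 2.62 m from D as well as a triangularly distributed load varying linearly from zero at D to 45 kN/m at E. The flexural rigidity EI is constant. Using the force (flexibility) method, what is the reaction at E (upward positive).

R_E = 118.8 kN

Take the reaction at E as the redundant and release it; the primary structure is a cantilever fixed at D.
Deflection at E on the released cantilever, summing each load's contribution:
  point load 173 at a = 2.62: Pa²(3L − a)/(6EI) = 2599/EI
  triangular load, peak 45 at the free end: 11w₀L⁴/(120EI) = 3134/EI
  δ_0 = 5732/EI
Tip deflection under a unit load at E: L³/(3EI) = 48.23/EI.
Compatibility at E: δ_0 − R_E·δ_{EE} = 0, so R_E = 5732/48.23 = 118.8 kN.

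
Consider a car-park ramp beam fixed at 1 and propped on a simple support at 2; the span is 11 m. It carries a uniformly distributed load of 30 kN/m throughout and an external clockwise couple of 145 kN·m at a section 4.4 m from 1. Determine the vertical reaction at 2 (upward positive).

R_2 = 136.4 kN

Release the roller at 2. Primary structure: cantilever fixed at 1.
Downward deflection at the released point 2 due to the loads:
  UDL 30: wL⁴/(8EI) = 54904/EI
  clockwise couple 145 at a = 4.4: M₀a(2L − a)/(2EI) = 5614/EI
  δ_0 = 60518/EI
Tip deflection under a unit load at 2: L³/(3EI) = 443.7/EI.
Compatibility at 2: δ_0 − R_2·δ_{22} = 0, so R_2 = 60518/443.7 = 136.4 kN.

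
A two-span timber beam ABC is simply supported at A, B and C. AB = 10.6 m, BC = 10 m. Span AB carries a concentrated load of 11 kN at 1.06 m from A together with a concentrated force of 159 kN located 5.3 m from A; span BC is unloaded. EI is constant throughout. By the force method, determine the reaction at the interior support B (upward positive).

R_B = 112.8 kN

Release continuity at B by inserting a hinge; the redundant is the internal moment M_B. The primary structure is two simply-supported spans AB and BC.
Rotations at B on the released spans (each span's end-slope, ×1/EI):
  span AB: point load 11 at a = 1.06: Pab(L + a)/(6LEI) = 20.39/EI
  span AB: point load 159 at a = 5.3: Pab(L + a)/(6LEI) = 1117/EI
  relative rotation θ_0 = (1137 + 0)/EI = 1137/EI
A unit hogging moment at B produces rotation L₁/(3EI) + L₂/(3EI) = 6.867/EI.
Slope continuity at B: θ_0 = M_B·6.867/EI, so M_B = 1137/6.867 = 165.6 kN·m (hogging).
Span AB, ΣM about A with M_B applied at B: R_B^{AB}·10.6 = 854.4 + 165.6, so R_B^{AB} = 96.22 kN and R_A = 170 − 96.22 = 73.78 kN.
Span BC, ΣM about C: R_B^{BC}·10 = 0 + 165.6, so R_B^{BC} = 16.56 kN and R_C = 0 − 16.56 = -16.56 kN.
R_B = 96.22 + 16.56 = 112.8 kN.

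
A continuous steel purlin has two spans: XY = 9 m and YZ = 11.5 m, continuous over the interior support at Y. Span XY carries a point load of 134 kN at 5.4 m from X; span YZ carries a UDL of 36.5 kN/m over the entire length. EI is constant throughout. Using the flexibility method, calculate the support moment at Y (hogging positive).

Insert a hinge at Y; M_Y is the redundant, and each span becomes simply supported.
End slopes at the hinge Y, treating each span as simply supported:
  span XY: point load 134 at a = 5.4: Pab(L + a)/(6LEI) = 694.7/EI
  span YZ: UDL 36.5: wL³/(24EI) = 2313/EI
  relative rotation θ_0 = (694.7 + 2313)/EI = 3008/EI
A unit hogging moment at Y produces rotation L₁/(3EI) + L₂/(3EI) = 6.833/EI.
Compatibility: M_Y·(L₁+L₂)/(3EI) = θ_0, giving M_Y = 440.1 kN·m (hogging).

M_Y = 440.1 kN·m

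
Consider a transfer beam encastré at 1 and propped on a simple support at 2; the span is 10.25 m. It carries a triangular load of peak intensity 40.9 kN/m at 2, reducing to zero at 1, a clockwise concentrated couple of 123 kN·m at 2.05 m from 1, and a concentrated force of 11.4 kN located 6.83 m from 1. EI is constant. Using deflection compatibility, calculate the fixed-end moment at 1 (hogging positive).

M_1 = 324.6 kN·m

Take the reaction at 2 as the redundant and release it; the primary structure is a cantilever fixed at 1.
Deflection at 2 on the released cantilever, summing each load's contribution:
  triangular load, peak 40.9 at the free end: 11w₀L⁴/(120EI) = 41384/EI
  clockwise couple 123 at a = 2.05: M₀a(2L − a)/(2EI) = 2326/EI
  point load 11.4 at a = 6.83: Pa²(3L − a)/(6EI) = 2120/EI
  δ_0 = 45830/EI
Flexibility coefficient — unit upward force at 2: δ_{22} = L³/(3EI) = 359/EI.
The prop prevents deflection at 2: R_2 = δ_0/δ_{22} = 45830/359 = 127.7 kN.
Moment equilibrium about 1: M_1 = Σ(load moments about 1) − R_2·L = 1633 − 127.7×10.25 = 324.6 kN·m.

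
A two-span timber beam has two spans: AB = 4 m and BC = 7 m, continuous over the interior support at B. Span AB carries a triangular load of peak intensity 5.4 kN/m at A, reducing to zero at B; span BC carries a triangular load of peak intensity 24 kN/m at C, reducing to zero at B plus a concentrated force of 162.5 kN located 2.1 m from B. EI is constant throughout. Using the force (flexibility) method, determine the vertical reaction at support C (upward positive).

R_C = 79.79 kN

Insert a hinge at B; M_B is the redundant, and each span becomes simply supported.
End slopes at the hinge B, treating each span as simply supported:
  span AB: triangular load, peak 5.4: 7w₀L³/(360EI) = 6.72/EI
  span BC: triangular load, peak 24: 7w₀L³/(360EI) = 160.1/EI
  span BC: point load 162.5 at a = 2.1: Pab(L + b)/(6LEI) = 473.8/EI
  relative rotation θ_0 = (6.72 + 633.8)/EI = 640.6/EI
A unit hogging moment at B produces rotation L₁/(3EI) + L₂/(3EI) = 3.667/EI.
Slope continuity at B: θ_0 = M_B·3.667/EI, so M_B = 640.6/3.667 = 174.7 kN·m (hogging).
Span BC, ΣM about C: R_B^{BC}·7 = 992.2 + 174.7, so R_B^{BC} = 166.7 kN and R_C = 246.5 − 166.7 = 79.79 kN.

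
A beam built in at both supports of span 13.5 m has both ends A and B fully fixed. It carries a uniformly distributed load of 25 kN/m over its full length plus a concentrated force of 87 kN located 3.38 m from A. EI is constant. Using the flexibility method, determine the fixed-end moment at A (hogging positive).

M_A = 544.9 kN·m

Take the two fixed-end moments M_A, M_B as redundants; the released structure is the simple span AB.
On the primary (simply-supported) span, the end slopes from the loading are:
  at A: UDL 25: wL³/(24EI) = 2563/EI
  at B: UDL 25: wL³/(24EI) = 2563/EI
  at A: point load 87 at a = 3.38: Pab(L + b)/(6LEI) = 867.8/EI
  at B: point load 87 at a = 3.38: Pab(L + a)/(6LEI) = 620.2/EI
  θ_A0 = 3431/EI,  θ_B0 = 3183/EI
Flexibility coefficients: a unit moment at one end gives L/(3EI) there and L/(6EI) at the far end, so f₁₁ = f₂₂ = 4.5/EI and f₁₂ = f₂₁ = 2.25/EI.
Compatibility — zero rotation at each built-in end:
  4.5 M_A + 2.25 M_B = 3431
  2.25 M_A + 4.5 M_B = 3183
Solving the pair gives M_A = 544.9 kN·m and M_B = 434.9 kN·m (hogging).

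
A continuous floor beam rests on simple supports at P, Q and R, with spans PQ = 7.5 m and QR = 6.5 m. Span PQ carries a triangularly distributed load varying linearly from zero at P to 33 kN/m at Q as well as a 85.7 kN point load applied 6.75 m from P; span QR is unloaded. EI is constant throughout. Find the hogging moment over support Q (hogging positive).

M_Q = 95.73 kN·m

Take M_Q as the redundant. Released structure: two simple spans PQ and QR with a hinge at Q.
End slopes at the hinge Q, treating each span as simply supported:
  span PQ: triangular load, peak 33: w₀L³/(45EI) = 309.4/EI
  span PQ: point load 85.7 at a = 6.75: Pab(L + a)/(6LEI) = 137.4/EI
  relative rotation θ_0 = (446.8 + 0)/EI = 446.8/EI
A unit hogging moment at Q produces rotation L₁/(3EI) + L₂/(3EI) = 4.667/EI.
Slope continuity at Q: θ_0 = M_Q·4.667/EI, so M_Q = 446.8/4.667 = 95.73 kN·m (hogging).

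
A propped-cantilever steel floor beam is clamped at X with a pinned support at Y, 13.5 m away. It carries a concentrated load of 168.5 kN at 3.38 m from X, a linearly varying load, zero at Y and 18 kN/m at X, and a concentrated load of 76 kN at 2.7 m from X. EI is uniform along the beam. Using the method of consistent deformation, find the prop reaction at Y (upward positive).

R_Y = 43.08 kN

Remove the prop at Y; the released (primary) structure is a cantilever built in at X.
Primary-structure tip deflection at Y by superposition:
  point load 168.5 at a = 3.38: Pa²(3L − a)/(6EI) = 11909/EI
  triangular load, peak 18 at the fixed end: w₀L⁴/(30EI) = 19929/EI
  point load 76 at a = 2.7: Pa²(3L − a)/(6EI) = 3490/EI
  δ_0 = 35329/EI
Flexibility coefficient — unit upward force at Y: δ_{YY} = L³/(3EI) = 820.1/EI.
The prop prevents deflection at Y: R_Y = δ_0/δ_{YY} = 35329/820.1 = 43.08 kN.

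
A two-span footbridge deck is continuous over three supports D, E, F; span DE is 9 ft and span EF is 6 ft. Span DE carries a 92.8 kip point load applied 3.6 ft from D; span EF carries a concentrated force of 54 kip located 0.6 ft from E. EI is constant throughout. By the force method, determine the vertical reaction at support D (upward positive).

R_D = 45.09 kip

Insert a hinge at E; M_E is the redundant, and each span becomes simply supported.
End slopes at the hinge E, treating each span as simply supported:
  span DE: point load 92.8 at a = 3.6: Pab(L + a)/(6LEI) = 420.9/EI
  span EF: point load 54 at a = 0.6: Pab(L + b)/(6LEI) = 55.4/EI
  relative rotation θ_0 = (420.9 + 55.4)/EI = 476.3/EI
A unit hogging moment at E produces rotation L₁/(3EI) + L₂/(3EI) = 5/EI.
Slope continuity at E: θ_0 = M_E·5/EI, so M_E = 476.3/5 = 95.27 kip·ft (hogging).
Span DE, ΣM about D with M_E applied at E: R_E^{DE}·9 = 334.1 + 95.27, so R_E^{DE} = 47.71 kip and R_D = 92.8 − 47.71 = 45.09 kip.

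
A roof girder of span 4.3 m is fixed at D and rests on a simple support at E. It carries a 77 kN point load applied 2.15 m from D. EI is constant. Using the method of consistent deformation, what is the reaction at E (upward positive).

Release the roller at E. Primary structure: cantilever fixed at D.
Primary-structure tip deflection at E by superposition:
  point load 77 at a = 2.15: Pa²(3L − a)/(6EI) = 637.7/EI
Tip deflection under a unit load at E: L³/(3EI) = 26.5/EI.
Compatibility at E: δ_0 − R_E·δ_{EE} = 0, so R_E = 637.7/26.5 = 24.06 kN.

R_E = 24.06 kN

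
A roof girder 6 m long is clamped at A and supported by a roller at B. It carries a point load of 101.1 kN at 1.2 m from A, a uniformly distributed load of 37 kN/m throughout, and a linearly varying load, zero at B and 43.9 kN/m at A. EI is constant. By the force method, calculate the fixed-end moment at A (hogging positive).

M_A = 359.2 kN·m

Choose R_B as the redundant. The primary structure is the cantilever fixed at A.
Downward deflection at the released point B due to the loads:
  point load 101.1 at a = 1.2: Pa²(3L − a)/(6EI) = 407.6/EI
  UDL 37: wL⁴/(8EI) = 5994/EI
  triangular load, peak 43.9 at the fixed end: w₀L⁴/(30EI) = 1896/EI
  δ_0 = 8298/EI
Tip deflection under a unit load at B: L³/(3EI) = 72/EI.
The prop prevents deflection at B: R_B = δ_0/δ_{BB} = 8298/72 = 115.3 kN.
Moment equilibrium about A: M_A = Σ(load moments about A) − R_B·L = 1051 − 115.3×6 = 359.2 kN·m.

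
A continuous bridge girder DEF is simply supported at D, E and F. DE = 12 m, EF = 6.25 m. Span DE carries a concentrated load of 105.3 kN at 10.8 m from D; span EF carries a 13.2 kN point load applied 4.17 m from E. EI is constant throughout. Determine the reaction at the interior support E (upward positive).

R_E = 117.5 kN

Insert a hinge at E; M_E is the redundant, and each span becomes simply supported.
Rotations at E on the released spans (each span's end-slope, ×1/EI):
  span DE: point load 105.3 at a = 10.8: Pab(L + a)/(6LEI) = 432.2/EI
  span EF: point load 13.2 at a = 4.17: Pab(L + b)/(6LEI) = 25.43/EI
  relative rotation θ_0 = (432.2 + 25.43)/EI = 457.6/EI
A unit hogging moment at E produces rotation L₁/(3EI) + L₂/(3EI) = 6.083/EI.
Compatibility: M_E·(L₁+L₂)/(3EI) = θ_0, giving M_E = 75.22 kN·m (hogging).
Span DE, ΣM about D with M_E applied at E: R_E^{DE}·12 = 1137 + 75.22, so R_E^{DE} = 101 kN and R_D = 105.3 − 101 = 4.262 kN.
Span EF, ΣM about F: R_E^{EF}·6.25 = 27.46 + 75.22, so R_E^{EF} = 16.43 kN and R_F = 13.2 − 16.43 = -3.228 kN.
R_E = 101 + 16.43 = 117.5 kN.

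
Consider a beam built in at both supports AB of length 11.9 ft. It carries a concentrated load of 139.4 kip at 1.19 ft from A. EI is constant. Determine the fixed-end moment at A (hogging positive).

M_A = 134.4 kip·ft

Release both end moments; the primary structure is a simply-supported span AB with redundants M_A and M_B.
Simple-span end rotations at A and B under the given loads:
  at A: point load 139.4 at a = 1.19: Pab(L + b)/(6LEI) = 562.6/EI
  at B: point load 139.4 at a = 1.19: Pab(L + a)/(6LEI) = 325.7/EI
  θ_A0 = 562.6/EI,  θ_B0 = 325.7/EI
Flexibility coefficients: a unit moment at one end gives L/(3EI) there and L/(6EI) at the far end, so f₁₁ = f₂₂ = 3.967/EI and f₁₂ = f₂₁ = 1.983/EI.
Compatibility — zero rotation at each built-in end:
  3.967 M_A + 1.983 M_B = 562.6
  1.983 M_A + 3.967 M_B = 325.7
Solving the pair gives M_A = 134.4 kip·ft and M_B = 14.93 kip·ft (hogging).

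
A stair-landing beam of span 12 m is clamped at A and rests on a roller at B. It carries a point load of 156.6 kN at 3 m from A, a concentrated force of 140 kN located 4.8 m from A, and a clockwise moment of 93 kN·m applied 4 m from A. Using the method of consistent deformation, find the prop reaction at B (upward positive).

R_B = 49.04 kN

Remove the prop at B; the released (primary) structure is a cantilever built in at A.
Downward deflection at the released point B due to the loads:
  point load 156.6 at a = 3: Pa²(3L − a)/(6EI) = 7752/EI
  point load 140 at a = 4.8: Pa²(3L − a)/(6EI) = 16773/EI
  clockwise couple 93 at a = 4: M₀a(2L − a)/(2EI) = 3720/EI
  δ_0 = 28245/EI
Tip deflection under a unit load at B: L³/(3EI) = 576/EI.
The prop prevents deflection at B: R_B = δ_0/δ_{BB} = 28245/576 = 49.04 kN.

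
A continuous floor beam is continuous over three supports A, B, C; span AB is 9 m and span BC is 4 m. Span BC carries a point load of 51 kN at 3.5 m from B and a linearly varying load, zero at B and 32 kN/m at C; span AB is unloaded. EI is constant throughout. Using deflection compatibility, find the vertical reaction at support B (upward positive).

R_B = 32.42 kN

Take M_B as the redundant. Released structure: two simple spans AB and BC with a hinge at B.
Rotations at B on the released spans (each span's end-slope, ×1/EI):
  span BC: point load 51 at a = 3.5: Pab(L + b)/(6LEI) = 16.73/EI
  span BC: triangular load, peak 32: 7w₀L³/(360EI) = 39.82/EI
  relative rotation θ_0 = (0 + 56.56)/EI = 56.56/EI
A unit hogging moment at B produces rotation L₁/(3EI) + L₂/(3EI) = 4.333/EI.
Compatibility: M_B·(L₁+L₂)/(3EI) = θ_0, giving M_B = 13.05 kN·m (hogging).
Span AB, ΣM about A with M_B applied at B: R_B^{AB}·9 = 0 + 13.05, so R_B^{AB} = 1.45 kN and R_A = 0 − 1.45 = -1.45 kN.
Span BC, ΣM about C: R_B^{BC}·4 = 110.8 + 13.05, so R_B^{BC} = 30.97 kN and R_C = 115 − 30.97 = 84.03 kN.
R_B = 1.45 + 30.97 = 32.42 kN.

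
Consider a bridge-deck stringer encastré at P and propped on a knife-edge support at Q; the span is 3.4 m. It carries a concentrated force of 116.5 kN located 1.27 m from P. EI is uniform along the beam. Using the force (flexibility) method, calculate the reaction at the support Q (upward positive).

Take the reaction at Q as the redundant and release it; the primary structure is a cantilever fixed at P.
Primary-structure tip deflection at Q by superposition:
  point load 116.5 at a = 1.27: Pa²(3L − a)/(6EI) = 279.7/EI
Flexibility coefficient — unit upward force at Q: δ_{QQ} = L³/(3EI) = 13.1/EI.
Compatibility at Q: δ_0 − R_Q·δ_{QQ} = 0, so R_Q = 279.7/13.1 = 21.35 kN.

R_Q = 21.35 kN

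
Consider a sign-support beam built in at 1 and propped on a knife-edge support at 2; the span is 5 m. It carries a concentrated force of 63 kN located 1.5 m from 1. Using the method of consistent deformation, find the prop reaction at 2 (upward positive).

R_2 = 7.654 kN

Take the reaction at 2 as the redundant and release it; the primary structure is a cantilever fixed at 1.
Primary-structure tip deflection at 2 by superposition:
  point load 63 at a = 1.5: Pa²(3L − a)/(6EI) = 318.9/EI
Flexibility coefficient — unit upward force at 2: δ_{22} = L³/(3EI) = 41.67/EI.
The prop prevents deflection at 2: R_2 = δ_0/δ_{22} = 318.9/41.67 = 7.654 kN.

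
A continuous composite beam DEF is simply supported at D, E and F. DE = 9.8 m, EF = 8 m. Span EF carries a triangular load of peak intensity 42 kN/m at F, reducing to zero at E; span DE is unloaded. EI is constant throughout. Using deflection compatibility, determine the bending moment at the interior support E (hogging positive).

Release continuity at E by inserting a hinge; the redundant is the internal moment M_E. The primary structure is two simply-supported spans DE and EF.
End slopes at the hinge E, treating each span as simply supported:
  span EF: triangular load, peak 42: 7w₀L³/(360EI) = 418.1/EI
  relative rotation θ_0 = (0 + 418.1)/EI = 418.1/EI
A unit hogging moment at E produces rotation L₁/(3EI) + L₂/(3EI) = 5.933/EI.
Compatibility: M_E·(L₁+L₂)/(3EI) = θ_0, giving M_E = 70.47 kN·m (hogging).

M_E = 70.47 kN·m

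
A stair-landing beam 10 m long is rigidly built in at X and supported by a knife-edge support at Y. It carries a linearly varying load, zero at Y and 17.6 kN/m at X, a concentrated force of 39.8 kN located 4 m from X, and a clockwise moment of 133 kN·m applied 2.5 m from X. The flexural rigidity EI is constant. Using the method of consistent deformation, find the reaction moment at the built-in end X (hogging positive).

Choose R_Y as the redundant. The primary structure is the cantilever fixed at X.
Free-end deflection of the primary structure under the applied loading (downward +):
  triangular load, peak 17.6 at the fixed end: w₀L⁴/(30EI) = 5867/EI
  point load 39.8 at a = 4: Pa²(3L − a)/(6EI) = 2759/EI
  clockwise couple 133 at a = 2.5: M₀a(2L − a)/(2EI) = 2909/EI
  δ_0 = 11536/EI
Tip deflection under a unit load at Y: L³/(3EI) = 333.3/EI.
The prop prevents deflection at Y: R_Y = δ_0/δ_{YY} = 11536/333.3 = 34.61 kN.
Moment equilibrium about X: M_X = Σ(load moments about X) − R_Y·L = 585.5 − 34.61×10 = 239.5 kN·m.

M_X = 239.5 kN·m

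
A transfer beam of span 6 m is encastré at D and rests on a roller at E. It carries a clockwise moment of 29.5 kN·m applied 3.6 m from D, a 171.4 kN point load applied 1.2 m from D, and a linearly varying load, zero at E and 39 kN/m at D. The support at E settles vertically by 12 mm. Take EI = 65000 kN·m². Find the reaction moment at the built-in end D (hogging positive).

M_D = 299 kN·m

Take the reaction at E as the redundant and release it; the primary structure is a cantilever fixed at D.
Downward deflection at the released point E due to the loads:
  clockwise couple 29.5 at a = 3.6: M₀a(2L − a)/(2EI) = 446/EI
  point load 171.4 at a = 1.2: Pa²(3L − a)/(6EI) = 691.1/EI
  triangular load, peak 39 at the fixed end: w₀L⁴/(30EI) = 1685/EI
  δ_0 = 2822/EI
Tip deflection under a unit load at E: L³/(3EI) = 72/EI.
With EI = 65000 kN·m²: δ_0 = 0.043414 m and δ_{EE} = 0.001108 m/kN.
Compatibility — the beam at E must follow the support down by 0.012 m: δ_0 − R_E·δ_{EE} = 0.012, so R_E = (0.043414 − 0.012)/0.001108 = 28.36 kN.
Moment equilibrium about D: M_D = Σ(load moments about D) − R_E·L = 469.2 − 28.36×6 = 299 kN·m.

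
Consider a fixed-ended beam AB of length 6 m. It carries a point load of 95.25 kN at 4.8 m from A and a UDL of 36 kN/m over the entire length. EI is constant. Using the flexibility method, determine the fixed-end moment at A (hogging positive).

M_A = 126.3 kN·m

Take the two fixed-end moments M_A, M_B as redundants; the released structure is the simple span AB.
End rotations of the released simple span under the applied load (×1/EI):
  at A: point load 95.25 at a = 4.8: Pab(L + b)/(6LEI) = 109.7/EI
  at B: point load 95.25 at a = 4.8: Pab(L + a)/(6LEI) = 164.6/EI
  at A: UDL 36: wL³/(24EI) = 324/EI
  at B: UDL 36: wL³/(24EI) = 324/EI
  θ_A0 = 433.7/EI,  θ_B0 = 488.6/EI
Flexibility coefficients: a unit moment at one end gives L/(3EI) there and L/(6EI) at the far end, so f₁₁ = f₂₂ = 2/EI and f₁₂ = f₂₁ = 1/EI.
Compatibility — zero rotation at each built-in end:
  2 M_A + 1 M_B = 433.7
  1 M_A + 2 M_B = 488.6
Solving the pair gives M_A = 126.3 kN·m and M_B = 181.2 kN·m (hogging).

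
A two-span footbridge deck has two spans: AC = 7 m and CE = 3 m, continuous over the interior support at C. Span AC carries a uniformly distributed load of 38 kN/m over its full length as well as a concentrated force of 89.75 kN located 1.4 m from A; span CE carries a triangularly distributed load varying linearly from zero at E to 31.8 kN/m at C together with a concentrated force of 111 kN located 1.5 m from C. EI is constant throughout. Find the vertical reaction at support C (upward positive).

R_C = 347.6 kN

Release continuity at C by inserting a hinge; the redundant is the internal moment M_C. The primary structure is two simply-supported spans AC and CE.
Discontinuity in slope at C on the released structure — sum the simple-span end rotations:
  span AC: UDL 38: wL³/(24EI) = 543.1/EI
  span AC: point load 89.75 at a = 1.4: Pab(L + a)/(6LEI) = 140.7/EI
  span CE: triangular load, peak 31.8: w₀L³/(45EI) = 19.08/EI
  span CE: point load 111 at a = 1.5: Pab(L + b)/(6LEI) = 62.44/EI
  relative rotation θ_0 = (683.8 + 81.52)/EI = 765.3/EI
A unit hogging moment at C produces rotation L₁/(3EI) + L₂/(3EI) = 3.333/EI.
Slope continuity at C: θ_0 = M_C·3.333/EI, so M_C = 765.3/3.333 = 229.6 kN·m (hogging).
Span AC, ΣM about A with M_C applied at C: R_C^{AC}·7 = 1057 + 229.6, so R_C^{AC} = 183.7 kN and R_A = 355.8 − 183.7 = 172 kN.
Span CE, ΣM about E: R_C^{CE}·3 = 261.9 + 229.6, so R_C^{CE} = 163.8 kN and R_E = 158.7 − 163.8 = -5.133 kN.
R_C = 183.7 + 163.8 = 347.6 kN.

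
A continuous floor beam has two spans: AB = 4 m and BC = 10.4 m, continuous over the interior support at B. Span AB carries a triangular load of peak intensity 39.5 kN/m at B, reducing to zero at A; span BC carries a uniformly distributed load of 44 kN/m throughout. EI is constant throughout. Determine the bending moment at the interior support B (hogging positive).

M_B = 441.3 kN·m

Take M_B as the redundant. Released structure: two simple spans AB and BC with a hinge at B.
End slopes at the hinge B, treating each span as simply supported:
  span AB: triangular load, peak 39.5: w₀L³/(45EI) = 56.18/EI
  span BC: UDL 44: wL³/(24EI) = 2062/EI
  relative rotation θ_0 = (56.18 + 2062)/EI = 2118/EI
A unit hogging moment at B produces rotation L₁/(3EI) + L₂/(3EI) = 4.8/EI.
Slope continuity at B: θ_0 = M_B·4.8/EI, so M_B = 2118/4.8 = 441.3 kN·m (hogging).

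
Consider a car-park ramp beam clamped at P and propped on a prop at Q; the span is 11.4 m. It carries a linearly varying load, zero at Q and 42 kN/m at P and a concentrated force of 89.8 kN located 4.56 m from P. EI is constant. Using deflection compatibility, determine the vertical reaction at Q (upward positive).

R_Q = 66.56 kN

Take the reaction at Q as the redundant and release it; the primary structure is a cantilever fixed at P.
Primary-structure tip deflection at Q by superposition:
  triangular load, peak 42 at the fixed end: w₀L⁴/(30EI) = 23645/EI
  point load 89.8 at a = 4.56: Pa²(3L − a)/(6EI) = 9224/EI
  δ_0 = 32870/EI
Tip deflection under a unit load at Q: L³/(3EI) = 493.8/EI.
The prop prevents deflection at Q: R_Q = δ_0/δ_{QQ} = 32870/493.8 = 66.56 kN.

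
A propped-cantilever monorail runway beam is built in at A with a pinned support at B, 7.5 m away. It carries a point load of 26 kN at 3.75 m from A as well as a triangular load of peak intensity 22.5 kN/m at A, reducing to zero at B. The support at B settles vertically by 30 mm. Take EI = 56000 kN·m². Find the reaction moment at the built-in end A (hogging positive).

M_A = 210.5 kN·m

Take the reaction at B as the redundant and release it; the primary structure is a cantilever fixed at A.
Downward deflection at the released point B due to the loads:
  point load 26 at a = 3.75: Pa²(3L − a)/(6EI) = 1143/EI
  triangular load, peak 22.5 at the fixed end: w₀L⁴/(30EI) = 2373/EI
  δ_0 = 3516/EI
Tip deflection under a unit load at B: L³/(3EI) = 140.6/EI.
With EI = 56000 kN·m²: δ_0 = 0.062779 m and δ_{BB} = 0.002511 m/kN.
Compatibility — the beam at B must follow the support down by 0.03 m: δ_0 − R_B·δ_{BB} = 0.03, so R_B = (0.062779 − 0.03)/0.002511 = 13.05 kN.
Moment equilibrium about A: M_A = Σ(load moments about A) − R_B·L = 308.4 − 13.05×7.5 = 210.5 kN·m.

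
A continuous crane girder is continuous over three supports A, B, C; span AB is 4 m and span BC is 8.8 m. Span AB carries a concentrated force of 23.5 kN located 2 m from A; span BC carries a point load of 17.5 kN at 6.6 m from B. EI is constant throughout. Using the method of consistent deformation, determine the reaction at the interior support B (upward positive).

R_B = 22.64 kN

Insert a hinge at B; M_B is the redundant, and each span becomes simply supported.
Rotations at B on the released spans (each span's end-slope, ×1/EI):
  span AB: point load 23.5 at a = 2: Pab(L + a)/(6LEI) = 23.5/EI
  span BC: point load 17.5 at a = 6.6: Pab(L + b)/(6LEI) = 52.94/EI
  relative rotation θ_0 = (23.5 + 52.94)/EI = 76.44/EI
A unit hogging moment at B produces rotation L₁/(3EI) + L₂/(3EI) = 4.267/EI.
Compatibility: M_B·(L₁+L₂)/(3EI) = θ_0, giving M_B = 17.92 kN·m (hogging).
Span AB, ΣM about A with M_B applied at B: R_B^{AB}·4 = 47 + 17.92, so R_B^{AB} = 16.23 kN and R_A = 23.5 − 16.23 = 7.271 kN.
Span BC, ΣM about C: R_B^{BC}·8.8 = 38.5 + 17.92, so R_B^{BC} = 6.411 kN and R_C = 17.5 − 6.411 = 11.09 kN.
R_B = 16.23 + 6.411 = 22.64 kN.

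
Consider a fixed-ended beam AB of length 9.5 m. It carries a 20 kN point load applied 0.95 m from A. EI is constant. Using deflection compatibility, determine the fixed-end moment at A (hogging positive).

M_A = 15.39 kN·m

Release both end moments; the primary structure is a simply-supported span AB with redundants M_A and M_B.
End rotations of the released simple span under the applied load (×1/EI):
  at A: point load 20 at a = 0.95: Pab(L + b)/(6LEI) = 51.44/EI
  at B: point load 20 at a = 0.95: Pab(L + a)/(6LEI) = 29.78/EI
  θ_A0 = 51.44/EI,  θ_B0 = 29.78/EI
Flexibility coefficients: a unit moment at one end gives L/(3EI) there and L/(6EI) at the far end, so f₁₁ = f₂₂ = 3.167/EI and f₁₂ = f₂₁ = 1.583/EI.
Compatibility — zero rotation at each built-in end:
  3.167 M_A + 1.583 M_B = 51.44
  1.583 M_A + 3.167 M_B = 29.78
Solving the pair gives M_A = 15.39 kN·m and M_B = 1.71 kN·m (hogging).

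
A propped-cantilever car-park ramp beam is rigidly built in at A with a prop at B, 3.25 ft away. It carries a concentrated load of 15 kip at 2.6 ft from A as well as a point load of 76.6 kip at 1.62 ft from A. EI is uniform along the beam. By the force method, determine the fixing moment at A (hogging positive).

M_A = 51.41 kip·ft

Choose R_B as the redundant. The primary structure is the cantilever fixed at A.
Downward deflection at the released point B due to the loads:
  point load 15 at a = 2.6: Pa²(3L − a)/(6EI) = 120.8/EI
  point load 76.6 at a = 1.62: Pa²(3L − a)/(6EI) = 272.4/EI
  δ_0 = 393.2/EI
Tip deflection under a unit load at B: L³/(3EI) = 11.44/EI.
The prop prevents deflection at B: R_B = δ_0/δ_{BB} = 393.2/11.44 = 34.37 kip.
Moment equilibrium about A: M_A = Σ(load moments about A) − R_B·L = 163.1 − 34.37×3.25 = 51.41 kip·ft.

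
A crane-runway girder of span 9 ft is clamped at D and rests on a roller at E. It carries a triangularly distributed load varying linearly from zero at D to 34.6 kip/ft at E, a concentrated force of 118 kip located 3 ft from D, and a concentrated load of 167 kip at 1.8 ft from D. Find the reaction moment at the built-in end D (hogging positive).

Take the reaction at E as the redundant and release it; the primary structure is a cantilever fixed at D.
Primary-structure tip deflection at E by superposition:
  triangular load, peak 34.6 at the free end: 11w₀L⁴/(120EI) = 20809/EI
  point load 118 at a = 3: Pa²(3L − a)/(6EI) = 4248/EI
  point load 167 at a = 1.8: Pa²(3L − a)/(6EI) = 2273/EI
  δ_0 = 27330/EI
Tip deflection under a unit load at E: L³/(3EI) = 243/EI.
The prop prevents deflection at E: R_E = δ_0/δ_{EE} = 27330/243 = 112.5 kip.
Moment equilibrium about D: M_D = Σ(load moments about D) − R_E·L = 1589 − 112.5×9 = 576.6 kip·ft.

M_D = 576.6 kip·ft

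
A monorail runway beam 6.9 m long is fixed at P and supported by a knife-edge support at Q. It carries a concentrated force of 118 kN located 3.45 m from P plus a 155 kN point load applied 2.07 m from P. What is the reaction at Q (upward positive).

Take the reaction at Q as the redundant and release it; the primary structure is a cantilever fixed at P.
Free-end deflection of the primary structure under the applied loading (downward +):
  point load 118 at a = 3.45: Pa²(3L − a)/(6EI) = 4038/EI
  point load 155 at a = 2.07: Pa²(3L − a)/(6EI) = 2062/EI
  δ_0 = 6100/EI
Flexibility coefficient — unit upward force at Q: δ_{QQ} = L³/(3EI) = 109.5/EI.
Compatibility at Q: δ_0 − R_Q·δ_{QQ} = 0, so R_Q = 6100/109.5 = 55.71 kN.

R_Q = 55.71 kN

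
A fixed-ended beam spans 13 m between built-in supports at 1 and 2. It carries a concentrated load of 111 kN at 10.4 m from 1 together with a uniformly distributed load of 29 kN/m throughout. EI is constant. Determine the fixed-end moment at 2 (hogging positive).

Take the two fixed-end moments M_1, M_2 as redundants; the released structure is the simple span 12.
End rotations of the released simple span under the applied load (×1/EI):
  at 1: point load 111 at a = 10.4: Pab(L + b)/(6LEI) = 600.3/EI
  at 2: point load 111 at a = 10.4: Pab(L + a)/(6LEI) = 900.4/EI
  at 1: UDL 29: wL³/(24EI) = 2655/EI
  at 2: UDL 29: wL³/(24EI) = 2655/EI
  θ_10 = 3255/EI,  θ_20 = 3555/EI
Flexibility coefficients: a unit moment at one end gives L/(3EI) there and L/(6EI) at the far end, so f₁₁ = f₂₂ = 4.333/EI and f₁₂ = f₂₁ = 2.167/EI.
Compatibility — zero rotation at each built-in end:
  4.333 M_1 + 2.167 M_2 = 3255
  2.167 M_1 + 4.333 M_2 = 3555
Solving the pair gives M_1 = 454.6 kN·m and M_2 = 593.1 kN·m (hogging).

M_2 = 593.1 kN·m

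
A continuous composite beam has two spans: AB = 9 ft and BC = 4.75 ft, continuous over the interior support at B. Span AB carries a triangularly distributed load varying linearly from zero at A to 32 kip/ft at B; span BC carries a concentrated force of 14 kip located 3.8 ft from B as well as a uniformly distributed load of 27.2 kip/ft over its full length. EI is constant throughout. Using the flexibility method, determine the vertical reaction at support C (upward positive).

R_C = 45.94 kip

Take M_B as the redundant. Released structure: two simple spans AB and BC with a hinge at B.
Discontinuity in slope at B on the released structure — sum the simple-span end rotations:
  span AB: triangular load, peak 32: w₀L³/(45EI) = 518.4/EI
  span BC: point load 14 at a = 3.8: Pab(L + b)/(6LEI) = 10.11/EI
  span BC: UDL 27.2: wL³/(24EI) = 121.5/EI
  relative rotation θ_0 = (518.4 + 131.6)/EI = 650/EI
A unit hogging moment at B produces rotation L₁/(3EI) + L₂/(3EI) = 4.583/EI.
Compatibility: M_B·(L₁+L₂)/(3EI) = θ_0, giving M_B = 141.8 kip·ft (hogging).
Span BC, ΣM about C: R_B^{BC}·4.75 = 320.1 + 141.8, so R_B^{BC} = 97.26 kip and R_C = 143.2 − 97.26 = 45.94 kip.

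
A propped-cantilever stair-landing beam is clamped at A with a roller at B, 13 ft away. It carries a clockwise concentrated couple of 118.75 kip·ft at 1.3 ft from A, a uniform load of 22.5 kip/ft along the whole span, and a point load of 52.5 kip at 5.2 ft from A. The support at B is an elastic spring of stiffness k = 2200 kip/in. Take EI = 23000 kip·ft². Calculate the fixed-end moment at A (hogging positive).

Take the reaction at B as the redundant and release it; the primary structure is a cantilever fixed at A.
Deflection at B on the released cantilever, summing each load's contribution:
  clockwise couple 118.75 at a = 1.3: M₀a(2L − a)/(2EI) = 1907/EI
  UDL 22.5: wL⁴/(8EI) = 80328/EI
  point load 52.5 at a = 5.2: Pa²(3L − a)/(6EI) = 7997/EI
  δ_0 = 90231/EI
Tip deflection under a unit load at B: L³/(3EI) = 732.3/EI.
With EI = 23000 kip·ft²: δ_0 = 3.9231 ft and δ_{BB} = 0.031841 ft/kip.
Compatibility — the spring shortens by R_B/k under the reaction it provides: δ_0 − R_B·δ_{BB} = R_B/k. With 1/k = 1/(2200×12) ft/kip = 0.000038 ft/kip, R_B = δ_0 / (δ_{BB} + 1/k) = 3.9231 / (0.031841 + 0.000038) = 123.1 kip.
Moment equilibrium about A: M_A = Σ(load moments about A) − R_B·L = 2293 − 123.1×13 = 693.2 kip·ft.

M_A = 693.2 kip·ft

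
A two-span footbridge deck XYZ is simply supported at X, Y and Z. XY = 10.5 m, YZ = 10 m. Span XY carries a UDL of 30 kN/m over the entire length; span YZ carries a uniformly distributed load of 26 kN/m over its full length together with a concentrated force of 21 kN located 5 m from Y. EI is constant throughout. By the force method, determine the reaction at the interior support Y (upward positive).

R_Y = 374 kN

Insert a hinge at Y; M_Y is the redundant, and each span becomes simply supported.
End slopes at the hinge Y, treating each span as simply supported:
  span XY: UDL 30: wL³/(24EI) = 1447/EI
  span YZ: UDL 26: wL³/(24EI) = 1083/EI
  span YZ: point load 21 at a = 5: Pab(L + b)/(6LEI) = 131.2/EI
  relative rotation θ_0 = (1447 + 1215)/EI = 2662/EI
A unit hogging moment at Y produces rotation L₁/(3EI) + L₂/(3EI) = 6.833/EI.
Slope continuity at Y: θ_0 = M_Y·6.833/EI, so M_Y = 2662/6.833 = 389.5 kN·m (hogging).
Span XY, ΣM about X with M_Y applied at Y: R_Y^{XY}·10.5 = 1654 + 389.5, so R_Y^{XY} = 194.6 kN and R_X = 315 − 194.6 = 120.4 kN.
Span YZ, ΣM about Z: R_Y^{YZ}·10 = 1405 + 389.5, so R_Y^{YZ} = 179.5 kN and R_Z = 281 − 179.5 = 101.5 kN.
R_Y = 194.6 + 179.5 = 374 kN.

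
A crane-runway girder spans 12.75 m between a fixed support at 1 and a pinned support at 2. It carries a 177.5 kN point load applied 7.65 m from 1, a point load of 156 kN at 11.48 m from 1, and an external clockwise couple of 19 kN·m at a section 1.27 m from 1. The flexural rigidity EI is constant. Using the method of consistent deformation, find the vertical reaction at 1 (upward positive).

R_1 = 123.6 kN

Release the roller at 2. Primary structure: cantilever fixed at 1.
Downward deflection at the released point 2 due to the loads:
  point load 177.5 at a = 7.65: Pa²(3L − a)/(6EI) = 52977/EI
  point load 156 at a = 11.48: Pa²(3L − a)/(6EI) = 91729/EI
  clockwise couple 19 at a = 1.27: M₀a(2L − a)/(2EI) = 292.3/EI
  δ_0 = 144999/EI
Flexibility coefficient — unit upward force at 2: δ_{22} = L³/(3EI) = 690.9/EI.
The prop prevents deflection at 2: R_2 = δ_0/δ_{22} = 144999/690.9 = 209.9 kN.
Vertical equilibrium: R_1 = ΣP − R_2 = 333.5 − 209.9 = 123.6 kN.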